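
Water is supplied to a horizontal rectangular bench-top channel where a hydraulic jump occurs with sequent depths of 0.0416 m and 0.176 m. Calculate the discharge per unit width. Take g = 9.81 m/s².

q = 0.0884 m²/s

For a rectangular channel the momentum equation gives q² = ½·g·y₁·y₂·(y₁ + y₂) = ½×9.81×0.0416×0.176×0.218 = 0.00781.
q = √0.00781 = 0.0884 m²/s.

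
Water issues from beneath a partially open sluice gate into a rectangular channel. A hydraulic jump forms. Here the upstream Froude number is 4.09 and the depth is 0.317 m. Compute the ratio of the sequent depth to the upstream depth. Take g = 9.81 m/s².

Fr₁ = 4.09 (given).
By Bélanger, y₂/y₁ = ½[√(1 + 8Fr₁²) − 1] = ½[√134.8 − 1] = 5.31.

y₂/y₁ = 5.31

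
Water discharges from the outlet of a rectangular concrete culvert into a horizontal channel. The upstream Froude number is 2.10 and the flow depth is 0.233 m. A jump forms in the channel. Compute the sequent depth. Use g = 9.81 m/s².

y₂ = 0.585 m

Fr₁ = 2.10 (given).
Conjugate-depth relation: y₂/y₁ = ½[√(1 + 8Fr₁²) − 1] = ½[√36.28 − 1] = 2.51.
y₂ = 2.51 × 0.233 = 0.585 m.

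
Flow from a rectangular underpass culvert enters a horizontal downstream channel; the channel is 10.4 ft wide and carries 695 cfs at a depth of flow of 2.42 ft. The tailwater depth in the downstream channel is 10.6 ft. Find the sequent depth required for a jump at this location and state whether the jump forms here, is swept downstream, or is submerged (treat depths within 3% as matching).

q = Q/b = 695/10.4 = 66.8 ft²/s; V₁ = q/y₁ = 27.6 ft/s. Fr₁ = V₁/√(g·y₁) = 3.13.
By Bélanger, y₂/y₁ = ½[√(1 + 8Fr₁²) − 1] = ½[√79.29 − 1] = 3.95.
y₂ = 3.95 × 2.42 = 9.56 ft.
Tailwater y_tw = 10.6 ft: y_tw > y₂, so the jump is submerged.

y₂ = 9.56 ft; the jump is submerged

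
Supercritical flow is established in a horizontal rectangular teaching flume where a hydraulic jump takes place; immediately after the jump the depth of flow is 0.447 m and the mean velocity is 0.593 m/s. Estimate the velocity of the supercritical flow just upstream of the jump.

V₁ = 4.22 m/s

Fr₂ = V₂/√(g·y₂) = 0.593/√(9.81×0.447) = 0.283.
The Bélanger relation is symmetric: y₁/y₂ = ½[√(1 + 8Fr₂²) − 1] = ½[√1.642 − 1] = 0.141.
y₁ = 0.141 × 0.447 = 0.0629 m.
V₁ = q/y₁ = 0.265/0.0629 = 4.22 m/s.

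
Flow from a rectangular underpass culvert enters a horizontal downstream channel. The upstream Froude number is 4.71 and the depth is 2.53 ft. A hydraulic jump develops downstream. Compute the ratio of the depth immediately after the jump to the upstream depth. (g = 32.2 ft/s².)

Fr₁ = 4.71 (given).
By Bélanger, y₂/y₁ = ½[√(1 + 8Fr₁²) − 1] = ½[√178.5 − 1] = 6.18.

y₂/y₁ = 6.18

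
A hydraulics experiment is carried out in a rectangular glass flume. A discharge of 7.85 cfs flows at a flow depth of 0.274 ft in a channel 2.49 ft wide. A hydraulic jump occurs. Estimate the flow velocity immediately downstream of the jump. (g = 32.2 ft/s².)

V₂ = 2.30 ft/s

q = Q/b = 7.85/2.49 = 3.15 ft²/s; V₁ = q/y₁ = 11.5 ft/s. Fr₁ = V₁/√(g·y₁) = 3.87.
Sequent-depth ratio: y₂/y₁ = ½[√(1 + 8Fr₁²) − 1] = ½[√121.0 − 1] = 5.00.
y₂ = 5.00 × 0.274 = 1.37 ft.
V₂ = q/y₂ = 3.15/1.37 = 2.30 ft/s.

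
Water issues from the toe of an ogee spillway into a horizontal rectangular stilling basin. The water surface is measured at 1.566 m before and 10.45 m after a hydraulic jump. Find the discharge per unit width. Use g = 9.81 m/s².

For a rectangular channel the momentum equation gives q² = ½·g·y₁·y₂·(y₁ + y₂) = ½×9.81×1.566×10.45×12.02 = 964.5.
q = √964.5 = 31.06 m²/s.

q = 31.06 m²/s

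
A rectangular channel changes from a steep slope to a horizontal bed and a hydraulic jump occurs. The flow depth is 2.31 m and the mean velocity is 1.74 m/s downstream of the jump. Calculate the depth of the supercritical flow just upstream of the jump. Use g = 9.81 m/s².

y₁ = 0.506 m

Fr₂ = V₂/√(g·y₂) = 1.74/√(9.81×2.31) = 0.366.
The Bélanger relation is symmetric: y₁/y₂ = ½[√(1 + 8Fr₂²) − 1] = ½[√2.069 − 1] = 0.219.
y₁ = 0.219 × 2.31 = 0.506 m.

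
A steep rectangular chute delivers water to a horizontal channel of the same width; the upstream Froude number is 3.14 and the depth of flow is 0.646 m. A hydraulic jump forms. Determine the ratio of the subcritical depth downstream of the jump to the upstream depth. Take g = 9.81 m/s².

Fr₁ = 3.14 (given).
Bélanger equation: y₂/y₁ = ½[√(1 + 8Fr₁²) − 1] = ½[√79.88 − 1] = 3.97.

y₂/y₁ = 3.97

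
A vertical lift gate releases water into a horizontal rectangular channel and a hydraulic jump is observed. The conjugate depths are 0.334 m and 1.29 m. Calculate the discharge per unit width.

For a rectangular channel the momentum equation gives q² = ½·g·y₁·y₂·(y₁ + y₂) = ½×9.81×0.334×1.29×1.62 = 3.43.
q = √3.43 = 1.85 m²/s.

q = 1.85 m²/s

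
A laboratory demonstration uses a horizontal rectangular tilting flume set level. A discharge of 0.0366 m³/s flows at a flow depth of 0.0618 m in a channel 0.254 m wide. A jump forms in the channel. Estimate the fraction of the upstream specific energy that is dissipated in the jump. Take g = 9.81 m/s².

q = Q/b = 0.0366/0.254 = 0.144 m²/s; V₁ = q/y₁ = 2.33 m/s. Fr₁ = V₁/√(g·y₁) = 2.99.
By Bélanger, y₂/y₁ = ½[√(1 + 8Fr₁²) − 1] = ½[√72.74 − 1] = 3.76.
y₂ = 3.76 × 0.0618 = 0.233 m.
E₁ = y₁ + V₁²/2g = 0.339 m. ΔE = (y₂ − y₁)³/(4y₁y₂) = 0.0867 m. ΔE/E₁ = 0.0867/0.339 = 0.256.

ΔE/E₁ = 0.256 (25.6%)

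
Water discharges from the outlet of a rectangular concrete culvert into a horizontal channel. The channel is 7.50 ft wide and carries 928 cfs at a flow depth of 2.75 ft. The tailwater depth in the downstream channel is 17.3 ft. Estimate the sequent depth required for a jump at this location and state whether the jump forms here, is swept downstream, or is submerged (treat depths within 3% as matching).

y₂ = 17.3 ft; the jump forms here

q = Q/b = 928/7.50 = 124 ft²/s; V₁ = q/y₁ = 45.0 ft/s. Fr₁ = V₁/√(g·y₁) = 4.78.
From the momentum equation for a rectangular channel, y₂/y₁ = ½[√(1 + 8Fr₁²) − 1] = ½[√183.9 − 1] = 6.28.
y₂ = 6.28 × 2.75 = 17.3 ft.
Tailwater y_tw = 17.3 ft: y_tw ≈ y₂, so the jump forms here.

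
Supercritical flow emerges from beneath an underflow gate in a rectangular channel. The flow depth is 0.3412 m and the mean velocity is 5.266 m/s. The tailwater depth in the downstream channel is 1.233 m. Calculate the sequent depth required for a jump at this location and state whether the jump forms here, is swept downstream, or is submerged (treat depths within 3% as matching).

Fr₁ = V₁/√(g·y₁) = 5.266/√(9.81×0.3412) = 2.878.
By Bélanger, y₂/y₁ = ½[√(1 + 8Fr₁²) − 1] = ½[√67.279 − 1] = 3.601.
y₂ = 3.601 × 0.3412 = 1.229 m.
Tailwater y_tw = 1.233 m: y_tw ≈ y₂, so the jump forms here.

y₂ = 1.229 m; the jump forms here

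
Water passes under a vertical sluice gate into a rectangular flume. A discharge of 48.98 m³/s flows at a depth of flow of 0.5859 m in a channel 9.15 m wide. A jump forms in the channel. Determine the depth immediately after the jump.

y₂ = 2.878 m

q = Q/b = 48.98/9.15 = 5.353 m²/s; V₁ = q/y₁ = 9.136 m/s. Fr₁ = V₁/√(g·y₁) = 3.811.
Conjugate-depth relation: y₂/y₁ = ½[√(1 + 8Fr₁²) − 1] = ½[√117.18 − 1] = 4.913.
y₂ = 4.913 × 0.5859 = 2.878 m.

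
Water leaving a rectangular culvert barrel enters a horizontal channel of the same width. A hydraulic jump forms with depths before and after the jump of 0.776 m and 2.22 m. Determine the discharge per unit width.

q = 5.03 m²/s

For a rectangular channel the momentum equation gives q² = ½·g·y₁·y₂·(y₁ + y₂) = ½×9.81×0.776×2.22×3.00 = 25.3.
q = √25.3 = 5.03 m²/s.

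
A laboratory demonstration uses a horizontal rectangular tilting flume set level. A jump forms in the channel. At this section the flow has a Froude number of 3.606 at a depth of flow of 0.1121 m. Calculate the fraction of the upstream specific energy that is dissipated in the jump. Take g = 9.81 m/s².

Fr₁ = 3.606 (given).
Sequent-depth ratio: y₂/y₁ = ½[√(1 + 8Fr₁²) − 1] = ½[√105.03 − 1] = 4.624.
y₂ = 4.624 × 0.1121 = 0.5184 m.
E₁ = y₁(1 + Fr₁²/2) = 0.1121×(1 + 3.606²/2) = 0.8409 m. ΔE = (y₂ − y₁)³/(4y₁y₂) = 0.2885 m. ΔE/E₁ = 0.2885/0.8409 = 0.343.

ΔE/E₁ = 0.343 (34.3%)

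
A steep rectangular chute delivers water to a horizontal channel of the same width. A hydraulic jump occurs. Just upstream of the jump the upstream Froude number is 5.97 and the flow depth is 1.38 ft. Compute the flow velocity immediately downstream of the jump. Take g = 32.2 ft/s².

Fr₁ = 5.97 (given).
From the momentum equation for a rectangular channel, y₂/y₁ = ½[√(1 + 8Fr₁²) − 1] = ½[√286.1 − 1] = 7.96.
y₂ = 7.96 × 1.38 = 11.0 ft.
V₁ = Fr₁·√(g·y₁) = 5.97×√(32.2×1.38) = 39.8 ft/s; q = V₁·y₁ = 54.9 ft²/s.
V₂ = q/y₂ = 54.9/11.0 = 5.00 ft/s.

V₂ = 5.00 ft/s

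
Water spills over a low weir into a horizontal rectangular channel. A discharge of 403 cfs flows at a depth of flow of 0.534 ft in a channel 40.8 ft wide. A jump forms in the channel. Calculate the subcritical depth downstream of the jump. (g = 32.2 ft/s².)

y₂ = 3.11 ft

q = Q/b = 403/40.8 = 9.88 ft²/s; V₁ = q/y₁ = 18.5 ft/s. Fr₁ = V₁/√(g·y₁) = 4.46.
Conjugate-depth relation: y₂/y₁ = ½[√(1 + 8Fr₁²) − 1] = ½[√160.2 − 1] = 5.83.
y₂ = 5.83 × 0.534 = 3.11 ft.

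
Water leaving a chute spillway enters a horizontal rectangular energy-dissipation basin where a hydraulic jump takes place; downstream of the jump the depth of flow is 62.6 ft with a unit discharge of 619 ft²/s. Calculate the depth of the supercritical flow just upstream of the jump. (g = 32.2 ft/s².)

y₁ = 5.58 ft

V₂ = q/y₂ = 619/62.6 = 9.89 ft/s; Fr₂ = V₂/√(g·y₂) = 0.220.
Since the conjugate-depth ratio holds either way, y₁/y₂ = ½[√(1 + 8Fr₂²) − 1] = ½[√1.388 − 1] = 0.0891.
y₁ = 0.0891 × 62.6 = 5.58 ft.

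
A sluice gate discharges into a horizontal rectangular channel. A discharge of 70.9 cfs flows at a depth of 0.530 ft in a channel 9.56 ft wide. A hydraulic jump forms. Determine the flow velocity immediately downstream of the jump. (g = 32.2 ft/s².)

q = Q/b = 70.9/9.56 = 7.42 ft²/s; V₁ = q/y₁ = 14.0 ft/s. Fr₁ = V₁/√(g·y₁) = 3.39.
Bélanger equation: y₂/y₁ = ½[√(1 + 8Fr₁²) − 1] = ½[√92.79 − 1] = 4.32.
y₂ = 4.32 × 0.530 = 2.29 ft.
V₂ = q/y₂ = 7.42/2.29 = 3.24 ft/s.

V₂ = 3.24 ft/s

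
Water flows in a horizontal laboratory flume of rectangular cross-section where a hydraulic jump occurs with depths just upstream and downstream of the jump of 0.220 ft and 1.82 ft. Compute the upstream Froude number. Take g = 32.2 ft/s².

For a rectangular channel the momentum equation gives q² = ½·g·y₁·y₂·(y₁ + y₂) = ½×32.2×0.220×1.82×2.04 = 13.2.
q = √13.2 = 3.63 ft²/s.
V₁ = q/y₁ = 16.5 ft/s; Fr₁ = V₁/√(g·y₁) = 6.19.

Fr₁ = 6.19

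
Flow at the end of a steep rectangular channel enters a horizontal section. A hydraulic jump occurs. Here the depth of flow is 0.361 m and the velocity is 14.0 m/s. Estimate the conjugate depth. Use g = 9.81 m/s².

Fr₁ = V₁/√(g·y₁) = 14.0/√(9.81×0.361) = 7.44.
Sequent-depth ratio: y₂/y₁ = ½[√(1 + 8Fr₁²) − 1] = ½[√443.8 − 1] = 10.0.
y₂ = 10.0 × 0.361 = 3.62 m.

y₂ = 3.62 m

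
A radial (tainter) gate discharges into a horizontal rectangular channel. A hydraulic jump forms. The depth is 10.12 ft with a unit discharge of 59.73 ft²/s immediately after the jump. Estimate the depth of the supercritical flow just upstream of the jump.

V₂ = q/y₂ = 59.73/10.12 = 5.902 ft/s; Fr₂ = V₂/√(g·y₂) = 0.3270.
The Bélanger relation is symmetric: y₁/y₂ = ½[√(1 + 8Fr₂²) − 1] = ½[√1.8552 − 1] = 0.1810.
y₁ = 0.1810 × 10.12 = 1.832 ft.

y₁ = 1.832 ft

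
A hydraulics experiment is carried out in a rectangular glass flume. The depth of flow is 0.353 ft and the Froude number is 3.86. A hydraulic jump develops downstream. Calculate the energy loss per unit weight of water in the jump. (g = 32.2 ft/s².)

Fr₁ = 3.86 (given).
From the momentum equation for a rectangular channel, y₂/y₁ = ½[√(1 + 8Fr₁²) − 1] = ½[√120.2 − 1] = 4.98.
y₂ = 4.98 × 0.353 = 1.76 ft.
V₁ = Fr₁·√(g·y₁) = 3.86×√(32.2×0.353) = 13.0 ft/s; q = V₁·y₁ = 4.59 ft²/s. V₂ = q/y₂ = 4.59/1.76 = 2.61 ft/s. E₁ = y₁ + V₁²/2g = 2.98 ft; E₂ = y₂ + V₂²/2g = 1.86 ft. ΔE = E₁ − E₂ = 1.12 ft.

ΔE = 1.12 ft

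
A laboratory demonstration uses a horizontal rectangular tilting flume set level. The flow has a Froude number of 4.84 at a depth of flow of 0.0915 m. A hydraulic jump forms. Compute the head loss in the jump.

ΔE = 0.555 m

Fr₁ = 4.84 (given).
From the momentum equation for a rectangular channel, y₂/y₁ = ½[√(1 + 8Fr₁²) − 1] = ½[√188.4 − 1] = 6.36.
y₂ = 6.36 × 0.0915 = 0.582 m.
Head loss: ΔE = (y₂ − y₁)³/(4y₁y₂) = (0.582 − 0.0915)³/(4×0.0915×0.582) = 0.118/0.213 = 0.555 m.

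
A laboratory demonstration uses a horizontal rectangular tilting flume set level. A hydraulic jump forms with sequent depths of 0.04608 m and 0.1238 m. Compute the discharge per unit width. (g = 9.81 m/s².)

q = 0.06895 m²/s

For a rectangular channel the momentum equation gives q² = ½·g·y₁·y₂·(y₁ + y₂) = ½×9.81×0.04608×0.1238×0.1699 = 0.004754.
q = √0.004754 = 0.06895 m²/s.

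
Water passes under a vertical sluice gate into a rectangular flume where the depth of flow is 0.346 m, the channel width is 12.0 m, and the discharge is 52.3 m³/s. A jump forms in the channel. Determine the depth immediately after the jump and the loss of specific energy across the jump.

y₂ = 3.18 m; ΔE = 5.16 m

q = Q/b = 52.3/12.0 = 4.36 m²/s; V₁ = q/y₁ = 12.6 m/s. Fr₁ = V₁/√(g·y₁) = 6.84.
From the momentum equation for a rectangular channel, y₂/y₁ = ½[√(1 + 8Fr₁²) − 1] = ½[√375.0 − 1] = 9.18.
y₂ = 9.18 × 0.346 = 3.18 m.
Head loss: ΔE = (y₂ − y₁)³/(4y₁y₂) = (3.18 − 0.346)³/(4×0.346×3.18) = 22.7/4.40 = 5.16 m.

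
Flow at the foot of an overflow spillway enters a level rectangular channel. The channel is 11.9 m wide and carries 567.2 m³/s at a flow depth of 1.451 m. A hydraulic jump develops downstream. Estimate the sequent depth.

y₂ = 17.16 m

q = Q/b = 567.2/11.9 = 47.66 m²/s; V₁ = q/y₁ = 32.85 m/s. Fr₁ = V₁/√(g·y₁) = 8.707.
By Bélanger, y₂/y₁ = ½[√(1 + 8Fr₁²) − 1] = ½[√607.45 − 1] = 11.82.
y₂ = 11.82 × 1.451 = 17.16 m.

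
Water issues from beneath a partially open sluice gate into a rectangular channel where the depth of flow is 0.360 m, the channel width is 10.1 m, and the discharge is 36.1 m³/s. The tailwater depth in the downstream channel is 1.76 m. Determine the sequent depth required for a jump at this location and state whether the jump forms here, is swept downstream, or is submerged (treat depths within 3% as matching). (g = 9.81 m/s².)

y₂ = 2.52 m; the jump is swept downstream

q = Q/b = 36.1/10.1 = 3.57 m²/s; V₁ = q/y₁ = 9.93 m/s. Fr₁ = V₁/√(g·y₁) = 5.28.
Conjugate-depth relation: y₂/y₁ = ½[√(1 + 8Fr₁²) − 1] = ½[√224.3 − 1] = 6.99.
y₂ = 6.99 × 0.360 = 2.52 m.
Tailwater y_tw = 1.76 m: y_tw < y₂, so the jump is swept downstream.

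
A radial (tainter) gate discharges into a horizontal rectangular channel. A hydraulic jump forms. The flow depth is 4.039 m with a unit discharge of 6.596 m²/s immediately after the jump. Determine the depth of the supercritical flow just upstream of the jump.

V₂ = q/y₂ = 6.596/4.039 = 1.633 m/s; Fr₂ = V₂/√(g·y₂) = 0.2594.
Since the conjugate-depth ratio holds either way, y₁/y₂ = ½[√(1 + 8Fr₂²) − 1] = ½[√1.5385 − 1] = 0.1202.
y₁ = 0.1202 × 4.039 = 0.4854 m.

y₁ = 0.4854 m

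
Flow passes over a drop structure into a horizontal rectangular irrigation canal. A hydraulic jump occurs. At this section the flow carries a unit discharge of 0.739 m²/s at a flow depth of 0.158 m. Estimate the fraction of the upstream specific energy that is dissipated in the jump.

V₁ = q/y₁ = 0.739/0.158 = 4.68 m/s. Fr₁ = V₁/√(g·y₁) = 4.68/√(9.81×0.158) = 3.76.
Sequent-depth ratio: y₂/y₁ = ½[√(1 + 8Fr₁²) − 1] = ½[√113.9 − 1] = 4.84.
y₂ = 4.84 × 0.158 = 0.764 m.
E₁ = y₁ + V₁²/2g = 1.27 m. ΔE = (y₂ − y₁)³/(4y₁y₂) = 0.461 m. ΔE/E₁ = 0.461/1.27 = 0.362.

ΔE/E₁ = 0.362 (36.2%)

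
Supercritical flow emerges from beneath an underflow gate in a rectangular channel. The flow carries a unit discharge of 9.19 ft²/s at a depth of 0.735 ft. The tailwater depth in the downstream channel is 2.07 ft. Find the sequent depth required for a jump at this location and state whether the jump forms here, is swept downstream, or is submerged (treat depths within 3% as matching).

y₂ = 2.33 ft; the jump is swept downstream

V₁ = q/y₁ = 9.19/0.735 = 12.5 ft/s. Fr₁ = V₁/√(g·y₁) = 12.5/√(32.2×0.735) = 2.57.
Sequent-depth ratio: y₂/y₁ = ½[√(1 + 8Fr₁²) − 1] = ½[√53.84 − 1] = 3.17.
y₂ = 3.17 × 0.735 = 2.33 ft.
Tailwater y_tw = 2.07 ft: y_tw < y₂, so the jump is swept downstream.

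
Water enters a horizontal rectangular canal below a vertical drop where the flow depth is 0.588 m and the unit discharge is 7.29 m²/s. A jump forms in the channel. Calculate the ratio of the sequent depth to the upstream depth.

V₁ = q/y₁ = 7.29/0.588 = 12.4 m/s. Fr₁ = V₁/√(g·y₁) = 12.4/√(9.81×0.588) = 5.16.
Bélanger equation: y₂/y₁ = ½[√(1 + 8Fr₁²) − 1] = ½[√214.2 − 1] = 6.82.

y₂/y₁ = 6.82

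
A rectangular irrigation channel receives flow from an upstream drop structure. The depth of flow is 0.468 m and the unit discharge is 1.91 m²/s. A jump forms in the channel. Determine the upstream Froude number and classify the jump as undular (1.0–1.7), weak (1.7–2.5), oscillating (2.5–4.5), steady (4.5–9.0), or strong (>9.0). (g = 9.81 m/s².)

V₁ = q/y₁ = 1.91/0.468 = 4.08 m/s. Fr₁ = V₁/√(g·y₁) = 4.08/√(9.81×0.468) = 1.90.
Fr₁ = 1.90 lies in the weak range.

Fr₁ = 1.90; weak jump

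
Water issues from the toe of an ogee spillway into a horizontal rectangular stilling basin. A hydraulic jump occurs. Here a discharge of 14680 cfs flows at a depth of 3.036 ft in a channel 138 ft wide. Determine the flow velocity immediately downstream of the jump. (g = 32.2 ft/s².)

q = Q/b = 14680/138 = 106.4 ft²/s; V₁ = q/y₁ = 35.04 ft/s. Fr₁ = V₁/√(g·y₁) = 3.544.
Bélanger equation: y₂/y₁ = ½[√(1 + 8Fr₁²) − 1] = ½[√101.47 − 1] = 4.537.
y₂ = 4.537 × 3.036 = 13.77 ft.
V₂ = q/y₂ = 106.4/13.77 = 7.724 ft/s.

V₂ = 7.724 ft/s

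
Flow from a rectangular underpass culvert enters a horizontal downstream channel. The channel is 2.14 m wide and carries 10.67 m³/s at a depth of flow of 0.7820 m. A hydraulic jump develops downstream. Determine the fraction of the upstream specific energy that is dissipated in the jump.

q = Q/b = 10.67/2.14 = 4.986 m²/s; V₁ = q/y₁ = 6.376 m/s. Fr₁ = V₁/√(g·y₁) = 2.302.
Sequent-depth ratio: y₂/y₁ = ½[√(1 + 8Fr₁²) − 1] = ½[√43.394 − 1] = 2.794.
y₂ = 2.794 × 0.7820 = 2.185 m.
E₁ = y₁ + V₁²/2g = 2.854 m. ΔE = (y₂ − y₁)³/(4y₁y₂) = 0.4038 m. ΔE/E₁ = 0.4038/2.854 = 0.142.

ΔE/E₁ = 0.142 (14.2%)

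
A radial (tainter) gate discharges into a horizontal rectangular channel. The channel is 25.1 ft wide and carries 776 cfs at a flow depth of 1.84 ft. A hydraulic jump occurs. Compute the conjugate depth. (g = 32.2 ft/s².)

y₂ = 4.83 ft

q = Q/b = 776/25.1 = 30.9 ft²/s; V₁ = q/y₁ = 16.8 ft/s. Fr₁ = V₁/√(g·y₁) = 2.18.
Sequent-depth ratio: y₂/y₁ = ½[√(1 + 8Fr₁²) − 1] = ½[√39.12 − 1] = 2.63.
y₂ = 2.63 × 1.84 = 4.83 ft.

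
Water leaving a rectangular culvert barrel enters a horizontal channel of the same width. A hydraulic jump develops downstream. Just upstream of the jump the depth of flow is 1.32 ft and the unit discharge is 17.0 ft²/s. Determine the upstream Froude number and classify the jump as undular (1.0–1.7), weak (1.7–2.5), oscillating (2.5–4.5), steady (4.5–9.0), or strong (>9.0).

Fr₁ = 1.98; weak jump

V₁ = q/y₁ = 17.0/1.32 = 12.9 ft/s. Fr₁ = V₁/√(g·y₁) = 12.9/√(32.2×1.32) = 1.98.
Fr₁ = 1.98 lies in the weak range.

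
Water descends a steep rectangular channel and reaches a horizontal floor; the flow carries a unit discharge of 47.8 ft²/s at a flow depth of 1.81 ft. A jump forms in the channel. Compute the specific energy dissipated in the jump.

ΔE = 4.09 ft

V₁ = q/y₁ = 47.8/1.81 = 26.4 ft/s. Fr₁ = V₁/√(g·y₁) = 26.4/√(32.2×1.81) = 3.46.
From the momentum equation for a rectangular channel, y₂/y₁ = ½[√(1 + 8Fr₁²) − 1] = ½[√96.73 − 1] = 4.42.
y₂ = 4.42 × 1.81 = 8.00 ft.
V₂ = q/y₂ = 47.8/8.00 = 5.98 ft/s. E₁ = y₁ + V₁²/2g = 12.6 ft; E₂ = y₂ + V₂²/2g = 8.55 ft. ΔE = E₁ − E₂ = 4.09 ft.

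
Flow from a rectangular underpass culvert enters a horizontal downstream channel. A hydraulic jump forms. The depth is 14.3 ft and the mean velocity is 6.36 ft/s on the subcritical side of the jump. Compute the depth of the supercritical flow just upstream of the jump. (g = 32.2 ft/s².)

y₁ = 2.18 ft

Fr₂ = V₂/√(g·y₂) = 6.36/√(32.2×14.3) = 0.296.
Applying the sequent-depth relation in reverse, y₁/y₂ = ½[√(1 + 8Fr₂²) − 1] = ½[√1.703 − 1] = 0.152.
y₁ = 0.152 × 14.3 = 2.18 ft.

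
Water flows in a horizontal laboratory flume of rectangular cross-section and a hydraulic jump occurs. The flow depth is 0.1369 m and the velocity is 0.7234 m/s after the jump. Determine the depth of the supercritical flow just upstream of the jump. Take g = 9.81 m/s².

Fr₂ = V₂/√(g·y₂) = 0.7234/√(9.81×0.1369) = 0.6242.
From the momentum equation (using Fr₂), y₁/y₂ = ½[√(1 + 8Fr₂²) − 1] = ½[√4.1173 − 1] = 0.5146.
y₁ = 0.5146 × 0.1369 = 0.07044 m.

y₁ = 0.07044 m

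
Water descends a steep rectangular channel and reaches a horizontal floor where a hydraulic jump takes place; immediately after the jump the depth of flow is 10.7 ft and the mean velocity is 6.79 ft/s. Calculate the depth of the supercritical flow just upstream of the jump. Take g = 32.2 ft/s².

y₁ = 2.35 ft

Fr₂ = V₂/√(g·y₂) = 6.79/√(32.2×10.7) = 0.366.
Applying the sequent-depth relation in reverse, y₁/y₂ = ½[√(1 + 8Fr₂²) − 1] = ½[√2.071 − 1] = 0.219.
y₁ = 0.219 × 10.7 = 2.35 ft.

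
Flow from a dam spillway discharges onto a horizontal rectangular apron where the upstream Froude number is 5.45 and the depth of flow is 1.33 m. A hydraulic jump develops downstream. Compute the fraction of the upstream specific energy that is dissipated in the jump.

ΔE/E₁ = 0.526 (52.6%)

Fr₁ = 5.45 (given).
Sequent-depth ratio: y₂/y₁ = ½[√(1 + 8Fr₁²) − 1] = ½[√238.6 − 1] = 7.22.
y₂ = 7.22 × 1.33 = 9.61 m.
E₁ = y₁(1 + Fr₁²/2) = 1.33×(1 + 5.45²/2) = 21.1 m. ΔE = (y₂ − y₁)³/(4y₁y₂) = 11.1 m. ΔE/E₁ = 11.1/21.1 = 0.526.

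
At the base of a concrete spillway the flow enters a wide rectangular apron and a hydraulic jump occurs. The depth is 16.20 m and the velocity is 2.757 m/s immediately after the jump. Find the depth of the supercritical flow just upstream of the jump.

Fr₂ = V₂/√(g·y₂) = 2.757/√(9.81×16.20) = 0.2187.
From the momentum equation (using Fr₂), y₁/y₂ = ½[√(1 + 8Fr₂²) − 1] = ½[√1.3826 − 1] = 0.08793.
y₁ = 0.08793 × 16.20 = 1.424 m.

y₁ = 1.424 m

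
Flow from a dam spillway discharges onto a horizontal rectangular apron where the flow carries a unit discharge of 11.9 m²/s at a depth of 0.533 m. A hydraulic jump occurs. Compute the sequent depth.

V₁ = q/y₁ = 11.9/0.533 = 22.3 m/s. Fr₁ = V₁/√(g·y₁) = 22.3/√(9.81×0.533) = 9.76.
By Bélanger, y₂/y₁ = ½[√(1 + 8Fr₁²) − 1] = ½[√763.7 − 1] = 13.3.
y₂ = 13.3 × 0.533 = 7.10 m.

y₂ = 7.10 m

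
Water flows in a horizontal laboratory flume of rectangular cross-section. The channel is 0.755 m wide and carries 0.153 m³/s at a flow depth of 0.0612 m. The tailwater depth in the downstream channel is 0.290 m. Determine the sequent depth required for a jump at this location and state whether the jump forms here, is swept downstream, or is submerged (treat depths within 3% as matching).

q = Q/b = 0.153/0.755 = 0.203 m²/s; V₁ = q/y₁ = 3.31 m/s. Fr₁ = V₁/√(g·y₁) = 4.27.
Bélanger equation: y₂/y₁ = ½[√(1 + 8Fr₁²) − 1] = ½[√147.1 − 1] = 5.56.
y₂ = 5.56 × 0.0612 = 0.341 m.
Tailwater y_tw = 0.290 m: y_tw < y₂, so the jump is swept downstream.

y₂ = 0.341 m; the jump is swept downstream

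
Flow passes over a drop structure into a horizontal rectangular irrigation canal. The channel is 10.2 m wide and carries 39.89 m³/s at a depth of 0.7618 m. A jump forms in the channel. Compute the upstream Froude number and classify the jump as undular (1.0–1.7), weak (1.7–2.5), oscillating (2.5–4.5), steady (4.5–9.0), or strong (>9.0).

Fr₁ = 1.878; weak jump

q = Q/b = 39.89/10.2 = 3.911 m²/s; V₁ = q/y₁ = 5.134 m/s. Fr₁ = V₁/√(g·y₁) = 1.878.
Fr₁ = 1.878 lies in the weak range.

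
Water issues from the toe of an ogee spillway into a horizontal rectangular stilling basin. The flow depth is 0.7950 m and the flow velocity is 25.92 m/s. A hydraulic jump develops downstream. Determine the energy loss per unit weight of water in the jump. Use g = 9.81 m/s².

Fr₁ = V₁/√(g·y₁) = 25.92/√(9.81×0.7950) = 9.281.
From the momentum equation for a rectangular channel, y₂/y₁ = ½[√(1 + 8Fr₁²) − 1] = ½[√690.17 − 1] = 12.64.
y₂ = 12.64 × 0.7950 = 10.05 m.
Head loss: ΔE = (y₂ − y₁)³/(4y₁y₂) = (10.05 − 0.7950)³/(4×0.7950×10.05) = 791.5/31.94 = 24.78 m.

ΔE = 24.78 m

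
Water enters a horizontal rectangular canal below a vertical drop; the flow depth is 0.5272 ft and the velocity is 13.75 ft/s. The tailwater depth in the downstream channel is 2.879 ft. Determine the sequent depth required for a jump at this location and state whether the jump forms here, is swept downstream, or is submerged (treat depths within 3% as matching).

y₂ = 2.238 ft; the jump is submerged

Fr₁ = V₁/√(g·y₁) = 13.75/√(32.2×0.5272) = 3.337.
Sequent-depth ratio: y₂/y₁ = ½[√(1 + 8Fr₁²) − 1] = ½[√90.097 − 1] = 4.246.
y₂ = 4.246 × 0.5272 = 2.238 ft.
Tailwater y_tw = 2.879 ft: y_tw > y₂, so the jump is submerged.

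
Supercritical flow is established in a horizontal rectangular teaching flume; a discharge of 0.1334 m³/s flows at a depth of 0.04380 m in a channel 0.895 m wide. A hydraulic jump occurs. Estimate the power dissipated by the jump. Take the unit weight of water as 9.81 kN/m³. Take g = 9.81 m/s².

P = 0.4202 kW

q = Q/b = 0.1334/0.895 = 0.1491 m²/s; V₁ = q/y₁ = 3.403 m/s. Fr₁ = V₁/√(g·y₁) = 5.191.
Sequent-depth ratio: y₂/y₁ = ½[√(1 + 8Fr₁²) − 1] = ½[√216.61 − 1] = 6.859.
y₂ = 6.859 × 0.04380 = 0.3004 m.
Head loss: ΔE = (y₂ − y₁)³/(4y₁y₂) = (0.3004 − 0.04380)³/(4×0.04380×0.3004) = 0.01690/0.05263 = 0.3211 m.
P = γ·Q·ΔE = 9.81 × 0.1334 × 0.3211 = 0.4202 kW.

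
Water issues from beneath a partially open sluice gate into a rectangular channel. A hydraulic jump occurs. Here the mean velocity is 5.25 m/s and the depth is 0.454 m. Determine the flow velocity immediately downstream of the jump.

V₂ = 1.72 m/s

Fr₁ = V₁/√(g·y₁) = 5.25/√(9.81×0.454) = 2.49.
By Bélanger, y₂/y₁ = ½[√(1 + 8Fr₁²) − 1] = ½[√50.51 − 1] = 3.05.
y₂ = 3.05 × 0.454 = 1.39 m.
q = V₁·y₁ = 5.25 × 0.454 = 2.38 m²/s.
V₂ = q/y₂ = 2.38/1.39 = 1.72 m/s.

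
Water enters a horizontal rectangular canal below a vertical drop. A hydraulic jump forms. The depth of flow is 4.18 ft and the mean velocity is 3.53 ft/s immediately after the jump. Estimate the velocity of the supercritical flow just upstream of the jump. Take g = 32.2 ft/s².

Fr₂ = V₂/√(g·y₂) = 3.53/√(32.2×4.18) = 0.304.
Applying the sequent-depth relation in reverse, y₁/y₂ = ½[√(1 + 8Fr₂²) − 1] = ½[√1.741 − 1] = 0.160.
y₁ = 0.160 × 4.18 = 0.667 ft.
V₁ = q/y₁ = 14.8/0.667 = 22.1 ft/s.

V₁ = 22.1 ft/s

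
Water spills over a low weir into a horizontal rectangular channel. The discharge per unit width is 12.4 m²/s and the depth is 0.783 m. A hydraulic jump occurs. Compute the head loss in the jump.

V₁ = q/y₁ = 12.4/0.783 = 15.8 m/s. Fr₁ = V₁/√(g·y₁) = 15.8/√(9.81×0.783) = 5.71.
Sequent-depth ratio: y₂/y₁ = ½[√(1 + 8Fr₁²) − 1] = ½[√262.2 − 1] = 7.60.
y₂ = 7.60 × 0.783 = 5.95 m.
Head loss: ΔE = (y₂ − y₁)³/(4y₁y₂) = (5.95 − 0.783)³/(4×0.783×5.95) = 138/18.6 = 7.40 m.

ΔE = 7.40 m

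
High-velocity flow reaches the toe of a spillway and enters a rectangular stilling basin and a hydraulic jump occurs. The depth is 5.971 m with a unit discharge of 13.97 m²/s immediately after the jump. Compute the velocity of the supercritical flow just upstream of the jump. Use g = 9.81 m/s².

V₁ = 14.53 m/s

V₂ = q/y₂ = 13.97/5.971 = 2.340 m/s; Fr₂ = V₂/√(g·y₂) = 0.3057.
The Bélanger relation is symmetric: y₁/y₂ = ½[√(1 + 8Fr₂²) − 1] = ½[√1.7476 − 1] = 0.1610.
y₁ = 0.1610 × 5.971 = 0.9612 m.
V₁ = q/y₁ = 13.97/0.9612 = 14.53 m/s.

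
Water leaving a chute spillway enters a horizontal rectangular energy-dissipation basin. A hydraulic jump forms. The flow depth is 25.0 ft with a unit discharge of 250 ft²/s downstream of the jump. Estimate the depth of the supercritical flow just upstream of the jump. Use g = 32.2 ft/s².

y₁ = 5.15 ft

V₂ = q/y₂ = 250/25.0 = 10.0 ft/s; Fr₂ = V₂/√(g·y₂) = 0.352.
Since the conjugate-depth ratio holds either way, y₁/y₂ = ½[√(1 + 8Fr₂²) − 1] = ½[√1.994 − 1] = 0.206.
y₁ = 0.206 × 25.0 = 5.15 ft.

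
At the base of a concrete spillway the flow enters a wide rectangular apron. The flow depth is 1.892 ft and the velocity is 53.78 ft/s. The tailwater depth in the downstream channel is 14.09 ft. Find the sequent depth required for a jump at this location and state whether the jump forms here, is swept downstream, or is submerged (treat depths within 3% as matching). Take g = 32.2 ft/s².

y₂ = 17.51 ft; the jump is swept downstream

Fr₁ = V₁/√(g·y₁) = 53.78/√(32.2×1.892) = 6.890.
Sequent-depth ratio: y₂/y₁ = ½[√(1 + 8Fr₁²) − 1] = ½[√380.80 − 1] = 9.257.
y₂ = 9.257 × 1.892 = 17.51 ft.
Tailwater y_tw = 14.09 ft: y_tw < y₂, so the jump is swept downstream.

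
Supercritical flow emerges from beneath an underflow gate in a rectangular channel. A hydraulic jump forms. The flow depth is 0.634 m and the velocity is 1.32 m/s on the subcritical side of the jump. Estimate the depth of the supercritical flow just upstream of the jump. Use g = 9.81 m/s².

y₁ = 0.254 m

Fr₂ = V₂/√(g·y₂) = 1.32/√(9.81×0.634) = 0.529.
From the momentum equation (using Fr₂), y₁/y₂ = ½[√(1 + 8Fr₂²) − 1] = ½[√3.241 − 1] = 0.400.
y₁ = 0.400 × 0.634 = 0.254 m.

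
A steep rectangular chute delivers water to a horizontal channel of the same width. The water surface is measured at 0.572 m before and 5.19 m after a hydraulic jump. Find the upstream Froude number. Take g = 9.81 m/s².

For a rectangular channel the momentum equation gives q² = ½·g·y₁·y₂·(y₁ + y₂) = ½×9.81×0.572×5.19×5.76 = 83.9.
q = √83.9 = 9.16 m²/s.
V₁ = q/y₁ = 16.0 m/s; Fr₁ = V₁/√(g·y₁) = 6.76.

Fr₁ = 6.76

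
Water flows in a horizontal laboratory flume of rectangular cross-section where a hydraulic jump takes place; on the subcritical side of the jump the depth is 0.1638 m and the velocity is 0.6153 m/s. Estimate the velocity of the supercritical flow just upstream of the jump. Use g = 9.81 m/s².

V₁ = 1.762 m/s

Fr₂ = V₂/√(g·y₂) = 0.6153/√(9.81×0.1638) = 0.4854.
Applying the sequent-depth relation in reverse, y₁/y₂ = ½[√(1 + 8Fr₂²) − 1] = ½[√2.8849 − 1] = 0.3492.
y₁ = 0.3492 × 0.1638 = 0.05721 m.
V₁ = q/y₁ = 0.1008/0.05721 = 1.762 m/s.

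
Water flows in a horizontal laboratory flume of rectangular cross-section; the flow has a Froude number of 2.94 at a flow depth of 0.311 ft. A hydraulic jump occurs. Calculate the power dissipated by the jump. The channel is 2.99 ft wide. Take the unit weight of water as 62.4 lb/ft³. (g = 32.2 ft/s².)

Fr₁ = 2.94 (given).
Conjugate-depth relation: y₂/y₁ = ½[√(1 + 8Fr₁²) − 1] = ½[√70.15 − 1] = 3.69.
y₂ = 3.69 × 0.311 = 1.15 ft.
V₁ = Fr₁·√(g·y₁) = 2.94×√(32.2×0.311) = 9.30 ft/s; q = V₁·y₁ = 2.89 ft²/s. V₂ = q/y₂ = 2.89/1.15 = 2.52 ft/s. E₁ = y₁ + V₁²/2g = 1.66 ft; E₂ = y₂ + V₂²/2g = 1.25 ft. ΔE = E₁ − E₂ = 0.409 ft.
Q = q·b = 2.89 × 2.99 = 8.65 cfs. P = γ·Q·ΔE/550 = 62.4 × 8.65 × 0.409 / 550 = 0.402 hp.

P = 0.402 hp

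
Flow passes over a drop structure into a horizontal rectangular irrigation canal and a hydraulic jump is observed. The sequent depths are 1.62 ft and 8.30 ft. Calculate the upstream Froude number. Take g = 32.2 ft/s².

For a rectangular channel the momentum equation gives q² = ½·g·y₁·y₂·(y₁ + y₂) = ½×32.2×1.62×8.30×9.92 = 2147.
q = √2147 = 46.3 ft²/s.
V₁ = q/y₁ = 28.6 ft/s; Fr₁ = V₁/√(g·y₁) = 3.96.

Fr₁ = 3.96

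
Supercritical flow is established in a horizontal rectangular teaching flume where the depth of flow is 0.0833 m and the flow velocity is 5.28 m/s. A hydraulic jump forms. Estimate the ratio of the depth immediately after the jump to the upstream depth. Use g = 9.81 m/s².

y₂/y₁ = 7.78

Fr₁ = V₁/√(g·y₁) = 5.28/√(9.81×0.0833) = 5.84.
Sequent-depth ratio: y₂/y₁ = ½[√(1 + 8Fr₁²) − 1] = ½[√273.9 − 1] = 7.78.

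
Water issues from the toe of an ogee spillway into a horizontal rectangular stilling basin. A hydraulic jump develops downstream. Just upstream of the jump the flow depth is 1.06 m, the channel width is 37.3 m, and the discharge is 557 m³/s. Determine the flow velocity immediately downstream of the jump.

V₂ = 2.47 m/s

q = Q/b = 557/37.3 = 14.9 m²/s; V₁ = q/y₁ = 14.1 m/s. Fr₁ = V₁/√(g·y₁) = 4.37.
Conjugate-depth relation: y₂/y₁ = ½[√(1 + 8Fr₁²) − 1] = ½[√153.7 − 1] = 5.70.
y₂ = 5.70 × 1.06 = 6.04 m.
V₂ = q/y₂ = 14.9/6.04 = 2.47 m/s.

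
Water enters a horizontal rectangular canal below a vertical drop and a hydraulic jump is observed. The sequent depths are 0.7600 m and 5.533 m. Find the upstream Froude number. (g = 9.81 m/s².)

For a rectangular channel the momentum equation gives q² = ½·g·y₁·y₂·(y₁ + y₂) = ½×9.81×0.7600×5.533×6.293 = 129.8.
q = √129.8 = 11.39 m²/s.
V₁ = q/y₁ = 14.99 m/s; Fr₁ = V₁/√(g·y₁) = 5.490.

Fr₁ = 5.490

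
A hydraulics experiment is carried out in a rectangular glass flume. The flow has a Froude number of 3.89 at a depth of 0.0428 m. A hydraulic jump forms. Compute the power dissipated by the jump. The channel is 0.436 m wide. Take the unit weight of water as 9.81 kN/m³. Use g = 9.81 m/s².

P = 0.0640 kW

Fr₁ = 3.89 (given).
Sequent-depth ratio: y₂/y₁ = ½[√(1 + 8Fr₁²) − 1] = ½[√122.1 − 1] = 5.02.
y₂ = 5.02 × 0.0428 = 0.215 m.
Head loss: ΔE = (y₂ − y₁)³/(4y₁y₂) = (0.215 − 0.0428)³/(4×0.0428×0.215) = 0.00511/0.0368 = 0.139 m.
V₁ = Fr₁·√(g·y₁) = 3.89×√(9.81×0.0428) = 2.52 m/s; q = V₁·y₁ = 0.108 m²/s. Q = q·b = 0.108 × 0.436 = 0.0470 m³/s. P = γ·Q·ΔE = 9.81 × 0.0470 × 0.139 = 0.0640 kW.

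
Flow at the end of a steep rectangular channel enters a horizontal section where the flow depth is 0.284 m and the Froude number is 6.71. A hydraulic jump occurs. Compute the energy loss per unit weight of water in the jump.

Fr₁ = 6.71 (given).
Sequent-depth ratio: y₂/y₁ = ½[√(1 + 8Fr₁²) − 1] = ½[√361.2 − 1] = 9.00.
y₂ = 9.00 × 0.284 = 2.56 m.
V₁ = Fr₁·√(g·y₁) = 6.71×√(9.81×0.284) = 11.2 m/s; q = V₁·y₁ = 3.18 m²/s. V₂ = q/y₂ = 3.18/2.56 = 1.24 m/s. E₁ = y₁ + V₁²/2g = 6.68 m; E₂ = y₂ + V₂²/2g = 2.64 m. ΔE = E₁ − E₂ = 4.04 m.

ΔE = 4.04 m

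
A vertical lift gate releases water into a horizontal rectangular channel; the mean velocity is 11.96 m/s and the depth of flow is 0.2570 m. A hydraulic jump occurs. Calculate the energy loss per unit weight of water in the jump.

ΔE = 4.865 m

Fr₁ = V₁/√(g·y₁) = 11.96/√(9.81×0.2570) = 7.532.
Bélanger equation: y₂/y₁ = ½[√(1 + 8Fr₁²) − 1] = ½[√454.89 − 1] = 10.16.
y₂ = 10.16 × 0.2570 = 2.612 m.
q = V₁·y₁ = 11.96 × 0.2570 = 3.074 m²/s. V₂ = q/y₂ = 3.074/2.612 = 1.177 m/s. E₁ = y₁ + V₁²/2g = 7.548 m; E₂ = y₂ + V₂²/2g = 2.683 m. ΔE = E₁ − E₂ = 4.865 m.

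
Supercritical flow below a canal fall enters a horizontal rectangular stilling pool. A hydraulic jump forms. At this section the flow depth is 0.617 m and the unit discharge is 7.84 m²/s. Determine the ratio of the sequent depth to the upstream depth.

y₂/y₁ = 6.82

V₁ = q/y₁ = 7.84/0.617 = 12.7 m/s. Fr₁ = V₁/√(g·y₁) = 12.7/√(9.81×0.617) = 5.16.
Bélanger equation: y₂/y₁ = ½[√(1 + 8Fr₁²) − 1] = ½[√214.4 − 1] = 6.82.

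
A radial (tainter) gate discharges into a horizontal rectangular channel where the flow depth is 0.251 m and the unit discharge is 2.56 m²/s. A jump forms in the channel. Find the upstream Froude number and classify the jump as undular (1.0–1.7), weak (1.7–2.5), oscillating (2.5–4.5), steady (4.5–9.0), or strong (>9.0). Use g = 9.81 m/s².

Fr₁ = 6.50; steady jump

V₁ = q/y₁ = 2.56/0.251 = 10.2 m/s. Fr₁ = V₁/√(g·y₁) = 10.2/√(9.81×0.251) = 6.50.
Fr₁ = 6.50 lies in the steady range.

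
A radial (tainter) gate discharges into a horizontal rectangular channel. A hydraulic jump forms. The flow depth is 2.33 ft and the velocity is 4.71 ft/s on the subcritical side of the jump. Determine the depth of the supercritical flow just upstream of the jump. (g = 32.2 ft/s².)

Fr₂ = V₂/√(g·y₂) = 4.71/√(32.2×2.33) = 0.544.
Since the conjugate-depth ratio holds either way, y₁/y₂ = ½[√(1 + 8Fr₂²) − 1] = ½[√3.365 − 1] = 0.417.
y₁ = 0.417 × 2.33 = 0.972 ft.

y₁ = 0.972 ft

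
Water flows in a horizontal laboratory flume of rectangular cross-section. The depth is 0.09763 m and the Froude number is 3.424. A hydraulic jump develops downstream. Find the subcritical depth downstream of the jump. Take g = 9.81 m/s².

Fr₁ = 3.424 (given).
Bélanger equation: y₂/y₁ = ½[√(1 + 8Fr₁²) − 1] = ½[√94.790 − 1] = 4.368.
y₂ = 4.368 × 0.09763 = 0.4264 m.

y₂ = 0.4264 m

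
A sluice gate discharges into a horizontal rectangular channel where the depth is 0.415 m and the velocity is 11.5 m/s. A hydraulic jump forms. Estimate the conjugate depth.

Fr₁ = V₁/√(g·y₁) = 11.5/√(9.81×0.415) = 5.70.
Conjugate-depth relation: y₂/y₁ = ½[√(1 + 8Fr₁²) − 1] = ½[√260.9 − 1] = 7.58.
y₂ = 7.58 × 0.415 = 3.14 m.

y₂ = 3.14 m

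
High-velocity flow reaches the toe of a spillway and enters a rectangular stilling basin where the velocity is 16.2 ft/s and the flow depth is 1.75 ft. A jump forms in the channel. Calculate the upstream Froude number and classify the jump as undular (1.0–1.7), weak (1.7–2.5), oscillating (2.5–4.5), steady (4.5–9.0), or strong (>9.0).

Fr₁ = 2.16; weak jump

Fr₁ = V₁/√(g·y₁) = 16.2/√(32.2×1.75) = 2.16.
Fr₁ = 2.16 lies in the weak range.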